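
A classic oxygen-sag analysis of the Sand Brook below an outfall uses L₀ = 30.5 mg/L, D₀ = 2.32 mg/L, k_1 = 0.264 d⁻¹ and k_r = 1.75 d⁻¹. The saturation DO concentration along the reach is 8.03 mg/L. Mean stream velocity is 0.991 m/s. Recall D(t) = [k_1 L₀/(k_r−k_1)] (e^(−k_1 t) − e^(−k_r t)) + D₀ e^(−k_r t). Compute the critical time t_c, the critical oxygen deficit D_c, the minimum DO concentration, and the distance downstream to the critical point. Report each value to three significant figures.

t_c ≈ 0.897 d; D_c ≈ 3.63 mg/L; min DO ≈ 4.40 mg/L; x_c ≈ 76.8 km

At the critical point dD/dt = 0, so k_1 L₀ e^(−k_1 t) = k_r D. Substituting D(t) from the Streeter–Phelps equation and solving for t gives
t_c = ln[(k_r/k_1)(1 − D₀(k_r−k_1)/(k_1 L₀))] / (k_r−k_1).
Here k_r−k_1 = 1.486 d⁻¹ and 1 − D₀(k_r−k_1)/(k_1 L₀) = 1 − 2.32×1.486/(0.264×30.5) = 0.5718, so
t_c = ln(6.629 × 0.5718) / 1.486 = 1.333 / 1.486 = 0.8967 d.
D_c = (k_1/k_r) L₀ e^(−k_1 t_c) = (0.264/1.75) × 30.5 × e^(−0.264×0.8967) = 0.1509 × 30.5 × 0.7892 = 3.631 mg/L.
Minimum DO = C_s − D_c = 8.03 − 3.631 = 4.399 mg/L.
x_c = v t_c = 0.991 m/s × 0.8967 d × 86400 s/d = 76780 m ≈ 76.8 km.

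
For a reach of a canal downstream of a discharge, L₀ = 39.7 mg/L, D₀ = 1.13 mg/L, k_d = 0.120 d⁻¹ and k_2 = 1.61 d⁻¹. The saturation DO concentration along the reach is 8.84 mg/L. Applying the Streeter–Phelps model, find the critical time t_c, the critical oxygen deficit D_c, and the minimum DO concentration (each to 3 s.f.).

At the critical point dD/dt = 0, so k_d L₀ e^(−k_d t) = k_2 D. Substituting D(t) from the Streeter–Phelps equation and solving for t gives
t_c = ln[(k_2/k_d)(1 − D₀(k_2−k_d)/(k_d L₀))] / (k_2−k_d).
Here k_2−k_d = 1.490 d⁻¹ and 1 − D₀(k_2−k_d)/(k_d L₀) = 1 − 1.13×1.490/(0.120×39.7) = 0.6466, so
t_c = ln(13.42 × 0.6466) / 1.490 = 2.160 / 1.490 = 1.450 d.
D_c = (k_d/k_2) L₀ e^(−k_d t_c) = (0.120/1.61) × 39.7 × e^(−0.120×1.450) = 0.07453 × 39.7 × 0.8403 = 2.486 mg/L.
Minimum DO = C_s − D_c = 8.84 − 2.486 = 6.354 mg/L.

t_c ≈ 1.45 d; D_c ≈ 2.49 mg/L; min DO ≈ 6.35 mg/L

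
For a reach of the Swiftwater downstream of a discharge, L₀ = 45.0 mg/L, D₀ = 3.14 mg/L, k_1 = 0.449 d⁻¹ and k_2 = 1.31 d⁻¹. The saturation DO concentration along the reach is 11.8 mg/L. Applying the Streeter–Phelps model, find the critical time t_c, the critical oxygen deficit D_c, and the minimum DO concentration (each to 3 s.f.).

t_c ≈ 1.08 d; D_c ≈ 9.51 mg/L; min DO ≈ 2.29 mg/L

At the critical point dD/dt = 0, so k_1 L₀ e^(−k_1 t) = k_2 D. Substituting D(t) from the Streeter–Phelps equation and solving for t gives
t_c = ln[(k_2/k_1)(1 − D₀(k_2−k_1)/(k_1 L₀))] / (k_2−k_1).
Here k_2−k_1 = 0.8610 d⁻¹ and 1 − D₀(k_2−k_1)/(k_1 L₀) = 1 − 3.14×0.8610/(0.449×45.0) = 0.8662, so
t_c = ln(2.918 × 0.8662) / 0.8610 = 0.9271 / 0.8610 = 1.077 d.
D_c = (k_1/k_2) L₀ e^(−k_1 t_c) = (0.449/1.31) × 45.0 × e^(−0.449×1.077) = 0.3427 × 45.0 × 0.6166 = 9.511 mg/L.
Minimum DO = C_s − D_c = 11.8 − 9.511 = 2.289 mg/L.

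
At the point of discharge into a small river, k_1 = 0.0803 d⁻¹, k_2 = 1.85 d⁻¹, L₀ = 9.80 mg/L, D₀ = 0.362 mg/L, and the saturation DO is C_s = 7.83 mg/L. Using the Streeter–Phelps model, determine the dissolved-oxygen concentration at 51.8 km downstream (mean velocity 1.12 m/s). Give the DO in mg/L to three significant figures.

Travel time t = x/v = 51.8 km / (1.12 m/s) = 51800 m / 1.12 m/s = 46250 s = 0.5353 d.
k_1 L₀/(k_2−k_1) = 0.0803×9.80/(1.85−0.0803) = 0.7869/1.770 = 0.4447 mg/L.
e^(−k_1 t) = e^(−0.0803×0.5353) = 0.9579; e^(−k_2 t) = e^(−1.85×0.5353) = 0.3715.
D = 0.4447 × (0.9579 − 0.3715) + 0.362 × 0.3715 = 0.2608 + 0.1345 = 0.3953 mg/L.
DO = C_s − D = 7.83 − 0.3953 = 7.435 mg/L.

DO ≈ 7.43 mg/L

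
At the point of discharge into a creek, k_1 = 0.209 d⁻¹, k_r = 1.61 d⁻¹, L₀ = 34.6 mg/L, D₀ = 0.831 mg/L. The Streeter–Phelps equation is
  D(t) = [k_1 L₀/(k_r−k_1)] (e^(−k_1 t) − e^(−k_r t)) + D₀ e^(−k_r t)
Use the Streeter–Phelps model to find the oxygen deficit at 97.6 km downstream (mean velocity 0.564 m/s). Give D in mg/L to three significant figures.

Travel time t = x/v = 97.6 km / (0.564 m/s) = 97600 m / 0.564 m/s = 173000 s = 2.003 d.
k_1 L₀/(k_r−k_1) = 0.209×34.6/(1.61−0.209) = 7.231/1.401 = 5.162 mg/L.
e^(−k_1 t) = e^(−0.209×2.003) = 0.6580; e^(−k_r t) = e^(−1.61×2.003) = 0.03977.
D = 5.162 × (0.6580 − 0.03977) + 0.831 × 0.03977 = 3.191 + 0.03305 = 3.224 mg/L.

D ≈ 3.22 mg/L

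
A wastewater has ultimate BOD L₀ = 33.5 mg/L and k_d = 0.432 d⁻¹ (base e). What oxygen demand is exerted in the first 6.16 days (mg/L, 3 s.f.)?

y ≈ 31.2 mg/L

y_t = L₀(1 − e^(−k_d t)) = 33.5 × (1 − e^(−0.432×6.16))
= 33.5 × (1 − 0.06987) = 33.5 × 0.9301 = 31.16 mg/L.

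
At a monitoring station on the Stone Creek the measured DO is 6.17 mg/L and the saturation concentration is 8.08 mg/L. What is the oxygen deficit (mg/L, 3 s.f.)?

D ≈ 1.91 mg/L

D = C_s − C = 8.08 − 6.17 = 1.91 mg/L.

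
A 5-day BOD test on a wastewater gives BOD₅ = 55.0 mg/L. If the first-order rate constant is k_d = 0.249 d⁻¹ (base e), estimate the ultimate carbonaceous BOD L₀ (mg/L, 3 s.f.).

BOD₅ = L₀(1 − e^(−5k_d)) ⇒ L₀ = BOD₅ / (1 − e^(−5×0.249))
= 55.0 / (1 − 0.2879) = 55.0 / 0.7121 = 77.24 mg/L.

L₀ ≈ 77.2 mg/L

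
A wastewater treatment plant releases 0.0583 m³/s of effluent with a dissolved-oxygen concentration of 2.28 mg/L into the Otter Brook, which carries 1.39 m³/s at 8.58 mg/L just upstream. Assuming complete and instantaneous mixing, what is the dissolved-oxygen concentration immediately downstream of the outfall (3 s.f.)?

8.33 mg/L

Flow-weighted mixing: C = (Q_r C_r + Q_w C_w)/(Q_r + Q_w)
= (1.39×8.58 + 0.0583×2.28)/(1.39 + 0.0583) = 12.06/1.448 = 8.326 mg/L.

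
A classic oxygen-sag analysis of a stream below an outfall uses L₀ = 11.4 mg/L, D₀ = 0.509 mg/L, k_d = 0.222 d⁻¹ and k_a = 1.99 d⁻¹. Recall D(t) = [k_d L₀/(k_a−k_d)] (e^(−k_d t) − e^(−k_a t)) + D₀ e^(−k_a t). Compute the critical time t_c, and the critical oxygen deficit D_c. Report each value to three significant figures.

t_c ≈ 0.992 d; D_c ≈ 1.02 mg/L

With k_a/k_d = 8.964 and 1 − D₀(k_a−k_d)/(k_d L₀) = 0.6444,
t_c = ln(8.964 × 0.6444) / (1.99 − 0.222) = ln(5.777) / 1.768 = 1.754/1.768 = 0.9920 d.
D_c = (k_d/k_a) L₀ e^(−k_d t_c) = (0.222/1.99) × 11.4 × e^(−0.222×0.9920) = 0.1116 × 11.4 × 0.8023 = 1.020 mg/L.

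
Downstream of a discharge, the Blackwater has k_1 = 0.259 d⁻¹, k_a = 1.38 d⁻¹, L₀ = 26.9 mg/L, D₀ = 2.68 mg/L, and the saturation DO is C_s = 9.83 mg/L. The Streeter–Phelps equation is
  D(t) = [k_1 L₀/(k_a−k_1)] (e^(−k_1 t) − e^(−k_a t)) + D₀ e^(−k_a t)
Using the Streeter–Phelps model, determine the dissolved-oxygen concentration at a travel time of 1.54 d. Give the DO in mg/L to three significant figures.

DO ≈ 6.08 mg/L

k_1 L₀/(k_a−k_1) = 0.259×26.9/(1.38−0.259) = 6.967/1.121 = 6.215 mg/L.
e^(−k_1 t) = e^(−0.259×1.540) = 0.6711; e^(−k_a t) = e^(−1.38×1.540) = 0.1194.
D = 6.215 × (0.6711 − 0.1194) + 2.68 × 0.1194 = 3.429 + 0.3200 = 3.749 mg/L.
DO = C_s − D = 9.83 − 3.749 = 6.081 mg/L.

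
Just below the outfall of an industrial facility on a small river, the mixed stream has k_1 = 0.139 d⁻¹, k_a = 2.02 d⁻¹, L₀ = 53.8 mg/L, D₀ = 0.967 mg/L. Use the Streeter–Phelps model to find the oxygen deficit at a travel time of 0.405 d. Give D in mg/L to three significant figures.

k_1 L₀/(k_a−k_1) = 0.139×53.8/(2.02−0.139) = 7.478/1.881 = 3.976 mg/L.
e^(−k_1 t) = e^(−0.139×0.4050) = 0.9453; e^(−k_a t) = e^(−2.02×0.4050) = 0.4413.
D = 3.976 × (0.9453 − 0.4413) + 0.967 × 0.4413 = 2.004 + 0.4267 = 2.430 mg/L.

D ≈ 2.43 mg/L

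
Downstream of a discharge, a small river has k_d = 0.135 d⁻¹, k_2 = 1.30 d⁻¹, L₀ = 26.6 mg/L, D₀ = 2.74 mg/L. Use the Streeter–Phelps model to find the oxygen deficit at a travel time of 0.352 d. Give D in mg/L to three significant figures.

k_d L₀/(k_2−k_d) = 0.135×26.6/(1.30−0.135) = 3.591/1.165 = 3.082 mg/L.
e^(−k_d t) = e^(−0.135×0.3520) = 0.9536; e^(−k_2 t) = e^(−1.30×0.3520) = 0.6328.
D = 3.082 × (0.9536 − 0.6328) + 2.74 × 0.6328 = 0.9888 + 1.734 = 2.723 mg/L.

D ≈ 2.72 mg/L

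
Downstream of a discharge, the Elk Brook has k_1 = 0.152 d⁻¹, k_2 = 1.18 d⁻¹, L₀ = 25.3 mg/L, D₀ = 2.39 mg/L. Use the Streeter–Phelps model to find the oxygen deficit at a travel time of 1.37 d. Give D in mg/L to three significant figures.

D ≈ 2.77 mg/L

k_1 L₀/(k_2−k_1) = 0.152×25.3/(1.18−0.152) = 3.846/1.028 = 3.741 mg/L.
e^(−k_1 t) = e^(−0.152×1.370) = 0.8120; e^(−k_2 t) = e^(−1.18×1.370) = 0.1986.
D = 3.741 × (0.8120 − 0.1986) + 2.39 × 0.1986 = 2.295 + 0.4746 = 2.769 mg/L.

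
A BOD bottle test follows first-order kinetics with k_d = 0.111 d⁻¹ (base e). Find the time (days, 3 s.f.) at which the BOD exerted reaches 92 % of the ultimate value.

t ≈ 22.8 d

y/L₀ = 1 − e^(−k_d t) = 0.92 ⇒ e^(−k_d t) = 0.0800
t = −ln(0.0800) / 0.111 = 2.526 / 0.111 = 22.75 d.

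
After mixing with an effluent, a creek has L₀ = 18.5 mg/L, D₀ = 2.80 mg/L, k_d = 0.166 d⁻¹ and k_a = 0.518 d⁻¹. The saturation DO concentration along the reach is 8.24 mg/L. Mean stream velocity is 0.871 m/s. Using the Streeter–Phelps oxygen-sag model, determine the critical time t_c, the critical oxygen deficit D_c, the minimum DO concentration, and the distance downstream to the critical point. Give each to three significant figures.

t_c ≈ 2.13 d; D_c ≈ 4.16 mg/L; min DO ≈ 4.08 mg/L; x_c ≈ 161 km

With k_a/k_d = 3.120 and 1 − D₀(k_a−k_d)/(k_d L₀) = 0.6791,
t_c = ln(3.120 × 0.6791) / (0.518 − 0.166) = ln(2.119) / 0.3520 = 0.7509/0.3520 = 2.133 d.
L(t_c) = L₀ e^(−k_d t_c) = 18.5 × 0.7018 = 12.98 mg/L, and at the critical point k_a D_c = k_d L, so D_c = (0.166/0.518) × 12.98 = 4.161 mg/L.
Minimum DO = C_s − D_c = 8.24 − 4.161 = 4.079 mg/L.
x_c = v t_c = 0.871 m/s × 2.133 d × 86400 s/d = 160500 m ≈ 161 km.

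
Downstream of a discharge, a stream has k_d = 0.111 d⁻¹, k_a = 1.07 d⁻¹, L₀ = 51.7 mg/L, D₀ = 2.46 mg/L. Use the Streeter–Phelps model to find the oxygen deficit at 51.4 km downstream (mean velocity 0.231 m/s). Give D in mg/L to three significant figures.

D ≈ 4.27 mg/L

Travel time t = x/v = 51.4 km / (0.231 m/s) = 51400 m / 0.231 m/s = 222500 s = 2.575 d.
k_d L₀/(k_a−k_d) = 0.111×51.7/(1.07−0.111) = 5.739/0.9590 = 5.984 mg/L.
e^(−k_d t) = e^(−0.111×2.575) = 0.7514; e^(−k_a t) = e^(−1.07×2.575) = 0.06357.
D = 5.984 × (0.7514 − 0.06357) + 2.46 × 0.06357 = 4.116 + 0.1564 = 4.272 mg/L.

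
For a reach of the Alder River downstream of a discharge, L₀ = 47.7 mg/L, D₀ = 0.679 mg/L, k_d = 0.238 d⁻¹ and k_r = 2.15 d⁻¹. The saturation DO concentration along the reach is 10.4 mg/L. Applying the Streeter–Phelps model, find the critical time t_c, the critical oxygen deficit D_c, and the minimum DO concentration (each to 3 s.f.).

t_c ≈ 1.09 d; D_c ≈ 4.08 mg/L; min DO ≈ 6.32 mg/L

With k_r/k_d = 9.034 and 1 − D₀(k_r−k_d)/(k_d L₀) = 0.8856,
t_c = ln(9.034 × 0.8856) / (2.15 − 0.238) = ln(8.001) / 1.912 = 2.080/1.912 = 1.088 d.
D_c = (k_d/k_r) L₀ e^(−k_d t_c) = (0.238/2.15) × 47.7 × e^(−0.238×1.088) = 0.1107 × 47.7 × 0.7719 = 4.076 mg/L.
Minimum DO = C_s − D_c = 10.4 − 4.076 = 6.324 mg/L.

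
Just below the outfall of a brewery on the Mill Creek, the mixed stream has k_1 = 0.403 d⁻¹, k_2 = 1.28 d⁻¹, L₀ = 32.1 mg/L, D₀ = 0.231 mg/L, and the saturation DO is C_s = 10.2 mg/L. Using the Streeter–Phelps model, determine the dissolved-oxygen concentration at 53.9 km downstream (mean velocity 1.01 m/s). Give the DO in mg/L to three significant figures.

DO ≈ 5.29 mg/L

Travel time t = x/v = 53.9 km / (1.01 m/s) = 53900 m / 1.01 m/s = 53370 s = 0.6177 d.
k_1 L₀/(k_2−k_1) = 0.403×32.1/(1.28−0.403) = 12.94/0.8770 = 14.75 mg/L.
e^(−k_1 t) = e^(−0.403×0.6177) = 0.7796; e^(−k_2 t) = e^(−1.28×0.6177) = 0.4536.
D = 14.75 × (0.7796 − 0.4536) + 0.231 × 0.4536 = 4.810 + 0.1048 = 4.915 mg/L.
DO = C_s − D = 10.2 − 4.915 = 5.285 mg/L.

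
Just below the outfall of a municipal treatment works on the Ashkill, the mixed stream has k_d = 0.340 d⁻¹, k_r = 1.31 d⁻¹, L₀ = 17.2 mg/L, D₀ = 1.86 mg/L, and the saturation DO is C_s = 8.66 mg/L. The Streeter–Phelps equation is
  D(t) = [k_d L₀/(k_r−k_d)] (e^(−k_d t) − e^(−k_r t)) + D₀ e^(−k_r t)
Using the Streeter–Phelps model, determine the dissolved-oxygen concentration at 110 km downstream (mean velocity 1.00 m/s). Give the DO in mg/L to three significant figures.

DO ≈ 5.54 mg/L

Travel time t = x/v = 110 km / (1.00 m/s) = 110000 m / 1.00 m/s = 110000 s = 1.273 d.
k_d L₀/(k_r−k_d) = 0.340×17.2/(1.31−0.340) = 5.848/0.9700 = 6.029 mg/L.
e^(−k_d t) = e^(−0.340×1.273) = 0.6486; e^(−k_r t) = e^(−1.31×1.273) = 0.1887.
D = 6.029 × (0.6486 − 0.1887) + 1.86 × 0.1887 = 2.773 + 0.3509 = 3.124 mg/L.
DO = C_s − D = 8.66 − 3.124 = 5.536 mg/L.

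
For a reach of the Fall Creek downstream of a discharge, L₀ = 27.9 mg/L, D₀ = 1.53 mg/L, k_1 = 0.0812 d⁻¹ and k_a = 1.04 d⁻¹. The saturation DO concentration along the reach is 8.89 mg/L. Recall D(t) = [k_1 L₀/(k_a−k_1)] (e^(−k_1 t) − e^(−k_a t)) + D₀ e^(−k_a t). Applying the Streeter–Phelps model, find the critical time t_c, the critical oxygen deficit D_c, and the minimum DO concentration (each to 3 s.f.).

With k_a/k_1 = 12.81 and 1 − D₀(k_a−k_1)/(k_1 L₀) = 0.3525,
t_c = ln(12.81 × 0.3525) / (1.04 − 0.0812) = ln(4.514) / 0.9588 = 1.507/0.9588 = 1.572 d.
L(t_c) = L₀ e^(−k_1 t_c) = 27.9 × 0.8802 = 24.56 mg/L, and at the critical point k_a D_c = k_1 L, so D_c = (0.0812/1.04) × 24.56 = 1.917 mg/L.
Minimum DO = C_s − D_c = 8.89 − 1.917 = 6.973 mg/L.

t_c ≈ 1.57 d; D_c ≈ 1.92 mg/L; min DO ≈ 6.97 mg/L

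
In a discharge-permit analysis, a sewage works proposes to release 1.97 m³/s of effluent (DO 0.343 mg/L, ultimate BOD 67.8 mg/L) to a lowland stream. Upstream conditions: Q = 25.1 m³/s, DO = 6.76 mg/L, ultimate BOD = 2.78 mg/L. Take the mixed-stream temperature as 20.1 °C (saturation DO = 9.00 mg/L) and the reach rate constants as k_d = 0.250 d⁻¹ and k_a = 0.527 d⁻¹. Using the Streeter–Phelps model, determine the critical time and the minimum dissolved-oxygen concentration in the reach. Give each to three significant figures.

Mixed DO = (25.1×6.76 + 1.97×0.343)/(25.1+1.97) = 170.4/27.07 = 6.293 mg/L.
Mixed L₀ = (25.1×2.78 + 1.97×67.8)/(27.07) = 203.3/27.07 = 7.512 mg/L.
Initial deficit D₀ = C_s − DO₀ = 9.00 − 6.293 = 2.707 mg/L.
t_c = (1/0.2770) ln[(0.527/0.250)(1 − 2.707×0.2770/(0.250×7.512))] = 3.610 × ln(1.266) = 0.8524 d.
D_c = (0.250/0.527) × 7.512 × e^(−0.250×0.8524) = 0.4744 × 7.512 × 0.8081 = 2.880 mg/L.
Minimum DO = 9.00 − 2.880 = 6.120 mg/L.

t_c ≈ 0.852 d; minimum DO ≈ 6.12 mg/L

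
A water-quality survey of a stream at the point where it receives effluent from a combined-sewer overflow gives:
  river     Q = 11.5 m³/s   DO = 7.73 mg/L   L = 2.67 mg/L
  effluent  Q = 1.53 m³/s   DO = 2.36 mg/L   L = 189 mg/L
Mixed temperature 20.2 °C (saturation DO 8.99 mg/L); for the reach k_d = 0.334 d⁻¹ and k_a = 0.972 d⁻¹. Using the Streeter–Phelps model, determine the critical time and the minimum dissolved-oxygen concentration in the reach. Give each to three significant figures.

Mixed DO = (11.5×7.73 + 1.53×2.36)/(11.5+1.53) = 92.51/13.03 = 7.099 mg/L.
Mixed L₀ = (11.5×2.67 + 1.53×189)/(13.03) = 319.9/13.03 = 24.55 mg/L.
Initial deficit D₀ = C_s − DO₀ = 8.99 − 7.099 = 1.891 mg/L.
t_c = (1/0.6380) ln[(0.972/0.334)(1 − 1.891×0.6380/(0.334×24.55))] = 1.567 × ln(2.482) = 1.425 d.
D_c = (0.334/0.972) × 24.55 × e^(−0.334×1.425) = 0.3436 × 24.55 × 0.6213 = 5.241 mg/L.
Minimum DO = 8.99 − 5.241 = 3.749 mg/L.

t_c ≈ 1.42 d; minimum DO ≈ 3.75 mg/L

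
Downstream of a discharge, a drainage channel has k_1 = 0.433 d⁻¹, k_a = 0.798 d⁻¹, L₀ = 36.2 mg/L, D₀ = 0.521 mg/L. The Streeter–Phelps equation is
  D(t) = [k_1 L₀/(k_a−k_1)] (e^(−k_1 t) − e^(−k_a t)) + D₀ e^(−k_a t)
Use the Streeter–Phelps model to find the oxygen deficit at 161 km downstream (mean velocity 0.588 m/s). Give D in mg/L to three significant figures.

D ≈ 7.51 mg/L

Travel time t = x/v = 161 km / (0.588 m/s) = 161000 m / 0.588 m/s = 273800 s = 3.169 d.
k_1 L₀/(k_a−k_1) = 0.433×36.2/(0.798−0.433) = 15.67/0.3650 = 42.94 mg/L.
e^(−k_1 t) = e^(−0.433×3.169) = 0.2535; e^(−k_a t) = e^(−0.798×3.169) = 0.07974.
D = 42.94 × (0.2535 − 0.07974) + 0.521 × 0.07974 = 7.464 + 0.04155 = 7.505 mg/L.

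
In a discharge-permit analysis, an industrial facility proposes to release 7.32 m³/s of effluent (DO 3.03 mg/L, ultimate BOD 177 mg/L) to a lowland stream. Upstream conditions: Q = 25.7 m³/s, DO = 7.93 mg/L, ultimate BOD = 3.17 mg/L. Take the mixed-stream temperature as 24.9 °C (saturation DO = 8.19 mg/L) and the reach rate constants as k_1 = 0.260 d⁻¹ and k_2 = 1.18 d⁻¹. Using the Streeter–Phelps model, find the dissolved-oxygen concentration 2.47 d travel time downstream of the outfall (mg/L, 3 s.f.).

Mixed DO = (25.7×7.93 + 7.32×3.03)/(25.7+7.32) = 226.0/33.02 = 6.844 mg/L.
Mixed L₀ = (25.7×3.17 + 7.32×177)/(33.02) = 1377/33.02 = 41.71 mg/L.
Initial deficit D₀ = C_s − DO₀ = 8.19 − 6.844 = 1.346 mg/L.
D(2.47) = [0.260×41.71/(1.18−0.260)](e^(−0.260×2.47) − e^(−1.18×2.47)) + 1.346 e^(−1.18×2.47)
= 11.79 × (0.5261 − 0.05423) + 1.346 × 0.05423 = 5.635 mg/L.
DO = 8.19 − 5.635 = 2.555 mg/L.

DO ≈ 2.55 mg/L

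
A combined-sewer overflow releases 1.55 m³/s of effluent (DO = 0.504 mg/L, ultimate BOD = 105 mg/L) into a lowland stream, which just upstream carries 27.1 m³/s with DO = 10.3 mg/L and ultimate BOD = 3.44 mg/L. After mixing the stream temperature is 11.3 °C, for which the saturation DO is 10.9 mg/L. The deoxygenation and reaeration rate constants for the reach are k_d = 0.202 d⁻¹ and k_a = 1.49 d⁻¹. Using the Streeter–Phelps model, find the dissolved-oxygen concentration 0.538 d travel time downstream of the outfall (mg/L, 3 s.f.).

DO ≈ 9.76 mg/L

Mixed DO = (27.1×10.3 + 1.55×0.504)/(27.1+1.55) = 279.9/28.65 = 9.770 mg/L.
Mixed L₀ = (27.1×3.44 + 1.55×105)/(28.65) = 256.0/28.65 = 8.935 mg/L.
Initial deficit D₀ = C_s − DO₀ = 10.9 − 9.770 = 1.130 mg/L.
D(0.538) = [0.202×8.935/(1.49−0.202)](e^(−0.202×0.538) − e^(−1.49×0.538)) + 1.130 e^(−1.49×0.538)
= 1.401 × (0.8970 − 0.4486) + 1.130 × 0.4486 = 1.135 mg/L.
DO = 10.9 − 1.135 = 9.765 mg/L.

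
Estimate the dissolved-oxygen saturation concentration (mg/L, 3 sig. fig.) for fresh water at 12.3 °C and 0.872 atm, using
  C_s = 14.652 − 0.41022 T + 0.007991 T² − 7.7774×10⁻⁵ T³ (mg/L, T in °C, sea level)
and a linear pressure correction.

At sea level: C_s = 14.652 − 0.41022×12.3 + 0.007991×12.3² − 7.7774×10⁻⁵×12.3³ = 10.67 mg/L.
Pressure correction: C_s' = 10.67 × 0.872 = 9.305 mg/L.

C_s ≈ 9.30 mg/L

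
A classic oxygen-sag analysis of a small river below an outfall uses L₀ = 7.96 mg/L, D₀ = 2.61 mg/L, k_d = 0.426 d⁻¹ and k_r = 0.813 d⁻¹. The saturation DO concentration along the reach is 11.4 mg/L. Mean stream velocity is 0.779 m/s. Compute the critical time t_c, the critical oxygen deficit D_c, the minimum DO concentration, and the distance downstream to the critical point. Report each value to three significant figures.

t_c ≈ 0.756 d; D_c ≈ 3.02 mg/L; min DO ≈ 8.38 mg/L; x_c ≈ 50.9 km

With k_r/k_d = 1.908 and 1 − D₀(k_r−k_d)/(k_d L₀) = 0.7021,
t_c = ln(1.908 × 0.7021) / (0.813 − 0.426) = ln(1.340) / 0.3870 = 0.2927/0.3870 = 0.7562 d.
L(t_c) = L₀ e^(−k_d t_c) = 7.96 × 0.7246 = 5.768 mg/L, and at the critical point k_r D_c = k_d L, so D_c = (0.426/0.813) × 5.768 = 3.022 mg/L.
Minimum DO = C_s − D_c = 11.4 − 3.022 = 8.378 mg/L.
x_c = v t_c = 0.779 m/s × 0.7562 d × 86400 s/d = 50900 m ≈ 50.9 km.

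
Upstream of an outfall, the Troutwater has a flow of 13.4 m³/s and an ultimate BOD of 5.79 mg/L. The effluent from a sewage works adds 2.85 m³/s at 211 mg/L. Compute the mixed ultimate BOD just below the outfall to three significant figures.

Flow-weighted mixing: C = (Q_r C_r + Q_w C_w)/(Q_r + Q_w)
= (13.4×5.79 + 2.85×211)/(13.4 + 2.85) = 678.9/16.25 = 41.78 mg/L.

41.8 mg/L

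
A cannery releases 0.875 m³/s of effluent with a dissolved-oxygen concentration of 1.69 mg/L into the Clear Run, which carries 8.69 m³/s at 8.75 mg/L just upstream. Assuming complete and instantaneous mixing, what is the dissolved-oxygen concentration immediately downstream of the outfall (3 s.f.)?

8.10 mg/L

Flow-weighted mixing: C = (Q_r C_r + Q_w C_w)/(Q_r + Q_w)
= (8.69×8.75 + 0.875×1.69)/(8.69 + 0.875) = 77.52/9.565 = 8.104 mg/L.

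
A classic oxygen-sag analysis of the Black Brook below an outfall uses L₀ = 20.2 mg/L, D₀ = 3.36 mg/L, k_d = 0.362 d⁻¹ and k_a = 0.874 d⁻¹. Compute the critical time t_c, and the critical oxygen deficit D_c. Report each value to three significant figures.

t_c ≈ 1.20 d; D_c ≈ 5.42 mg/L

At the critical point dD/dt = 0, so k_d L₀ e^(−k_d t) = k_a D. Substituting D(t) from the Streeter–Phelps equation and solving for t gives
t_c = ln[(k_a/k_d)(1 − D₀(k_a−k_d)/(k_d L₀))] / (k_a−k_d).
Here k_a−k_d = 0.5120 d⁻¹ and 1 − D₀(k_a−k_d)/(k_d L₀) = 1 − 3.36×0.5120/(0.362×20.2) = 0.7647, so
t_c = ln(2.414 × 0.7647) / 0.5120 = 0.6132 / 0.5120 = 1.198 d.
L(t_c) = L₀ e^(−k_d t_c) = 20.2 × 0.6482 = 13.09 mg/L, and at the critical point k_a D_c = k_d L, so D_c = (0.362/0.874) × 13.09 = 5.423 mg/L.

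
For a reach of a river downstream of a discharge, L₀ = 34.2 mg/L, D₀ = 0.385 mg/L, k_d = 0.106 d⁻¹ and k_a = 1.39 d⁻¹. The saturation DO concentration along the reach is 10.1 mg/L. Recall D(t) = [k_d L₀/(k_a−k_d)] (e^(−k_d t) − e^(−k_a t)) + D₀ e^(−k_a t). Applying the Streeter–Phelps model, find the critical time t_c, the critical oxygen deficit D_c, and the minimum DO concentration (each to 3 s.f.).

At the critical point dD/dt = 0, so k_d L₀ e^(−k_d t) = k_a D. Substituting D(t) from the Streeter–Phelps equation and solving for t gives
t_c = ln[(k_a/k_d)(1 − D₀(k_a−k_d)/(k_d L₀))] / (k_a−k_d).
Here k_a−k_d = 1.284 d⁻¹ and 1 − D₀(k_a−k_d)/(k_d L₀) = 1 − 0.385×1.284/(0.106×34.2) = 0.8636, so
t_c = ln(13.11 × 0.8636) / 1.284 = 2.427 / 1.284 = 1.890 d.
D_c = (k_d/k_a) L₀ e^(−k_d t_c) = (0.106/1.39) × 34.2 × e^(−0.106×1.890) = 0.07626 × 34.2 × 0.8184 = 2.135 mg/L.
Minimum DO = C_s − D_c = 10.1 − 2.135 = 7.965 mg/L.

t_c ≈ 1.89 d; D_c ≈ 2.13 mg/L; min DO ≈ 7.97 mg/L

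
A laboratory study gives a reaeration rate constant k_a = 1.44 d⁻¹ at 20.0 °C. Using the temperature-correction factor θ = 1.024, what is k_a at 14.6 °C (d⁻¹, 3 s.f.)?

k_a(T₂) = k_a(T₁) · θ^(T₂−T₁) = 1.44 × 1.024^(14.6−20.0)
= 1.44 × 1.024^-5.40 = 1.44 × 0.8798 = 1.267 d⁻¹.

k_a ≈ 1.27 d⁻¹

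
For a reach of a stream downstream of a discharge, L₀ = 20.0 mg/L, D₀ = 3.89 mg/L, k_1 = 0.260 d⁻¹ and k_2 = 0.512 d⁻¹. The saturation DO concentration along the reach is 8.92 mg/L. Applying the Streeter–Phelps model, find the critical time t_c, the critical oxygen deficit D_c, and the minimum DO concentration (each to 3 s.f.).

t_c ≈ 1.86 d; D_c ≈ 6.26 mg/L; min DO ≈ 2.66 mg/L

t_c = [1/(k_2−k_1)] ln[(k_2/k_1)(1 − D₀(k_2−k_1)/(k_1 L₀))]
= [1/(0.512−0.260)] ln[(0.512/0.260)(1 − 3.89×0.2520/(0.260×20.0))]
= (1/0.2520) ln[1.969 × 0.8115] = 3.968 × ln(1.598) = 3.968 × 0.4688 = 1.860 d.
L(t_c) = L₀ e^(−k_1 t_c) = 20.0 × 0.6165 = 12.33 mg/L, and at the critical point k_2 D_c = k_1 L, so D_c = (0.260/0.512) × 12.33 = 6.262 mg/L.
Minimum DO = C_s − D_c = 8.92 − 6.262 = 2.658 mg/L.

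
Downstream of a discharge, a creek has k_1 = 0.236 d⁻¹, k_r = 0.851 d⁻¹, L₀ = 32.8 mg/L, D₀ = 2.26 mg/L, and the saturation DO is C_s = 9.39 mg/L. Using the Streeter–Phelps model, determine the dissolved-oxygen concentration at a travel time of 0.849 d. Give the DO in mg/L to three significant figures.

DO ≈ 4.10 mg/L

k_1 L₀/(k_r−k_1) = 0.236×32.8/(0.851−0.236) = 7.741/0.6150 = 12.59 mg/L.
e^(−k_1 t) = e^(−0.236×0.8490) = 0.8184; e^(−k_r t) = e^(−0.851×0.8490) = 0.4855.
D = 12.59 × (0.8184 − 0.4855) + 2.26 × 0.4855 = 4.190 + 1.097 = 5.287 mg/L.
DO = C_s − D = 9.39 − 5.287 = 4.103 mg/L.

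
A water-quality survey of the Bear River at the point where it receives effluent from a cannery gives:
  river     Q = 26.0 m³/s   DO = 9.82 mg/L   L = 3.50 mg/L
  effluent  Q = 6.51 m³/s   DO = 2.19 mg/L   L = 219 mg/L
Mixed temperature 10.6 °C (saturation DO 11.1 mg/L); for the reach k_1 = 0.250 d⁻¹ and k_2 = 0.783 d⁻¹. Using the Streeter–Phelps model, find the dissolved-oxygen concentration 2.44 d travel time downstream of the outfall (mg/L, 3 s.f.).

Mixed DO = (26.0×9.82 + 6.51×2.19)/(26.0+6.51) = 269.6/32.51 = 8.292 mg/L.
Mixed L₀ = (26.0×3.50 + 6.51×219)/(32.51) = 1517/32.51 = 46.65 mg/L.
Initial deficit D₀ = C_s − DO₀ = 11.1 − 8.292 = 2.808 mg/L.
D(2.44) = [0.250×46.65/(0.783−0.250)](e^(−0.250×2.44) − e^(−0.783×2.44)) + 2.808 e^(−0.783×2.44)
= 21.88 × (0.5434 − 0.1480) + 2.808 × 0.1480 = 9.067 mg/L.
DO = 11.1 − 9.067 = 2.033 mg/L.

DO ≈ 2.03 mg/L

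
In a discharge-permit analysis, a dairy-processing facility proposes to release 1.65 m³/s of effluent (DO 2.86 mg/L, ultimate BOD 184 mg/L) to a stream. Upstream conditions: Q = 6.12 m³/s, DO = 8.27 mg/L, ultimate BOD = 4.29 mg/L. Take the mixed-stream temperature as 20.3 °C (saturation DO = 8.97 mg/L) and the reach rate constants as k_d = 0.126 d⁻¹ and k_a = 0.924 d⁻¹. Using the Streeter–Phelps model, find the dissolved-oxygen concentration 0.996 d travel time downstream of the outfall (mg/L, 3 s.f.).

Mixed DO = (6.12×8.27 + 1.65×2.86)/(6.12+1.65) = 55.33/7.770 = 7.121 mg/L.
Mixed L₀ = (6.12×4.29 + 1.65×184)/(7.770) = 329.9/7.770 = 42.45 mg/L.
Initial deficit D₀ = C_s − DO₀ = 8.97 − 7.121 = 1.849 mg/L.
D(0.996) = [0.126×42.45/(0.924−0.126)](e^(−0.126×0.996) − e^(−0.924×0.996)) + 1.849 e^(−0.924×0.996)
= 6.703 × (0.8821 − 0.3984) + 1.849 × 0.3984 = 3.979 mg/L.
DO = 8.97 − 3.979 = 4.991 mg/L.

DO ≈ 4.99 mg/L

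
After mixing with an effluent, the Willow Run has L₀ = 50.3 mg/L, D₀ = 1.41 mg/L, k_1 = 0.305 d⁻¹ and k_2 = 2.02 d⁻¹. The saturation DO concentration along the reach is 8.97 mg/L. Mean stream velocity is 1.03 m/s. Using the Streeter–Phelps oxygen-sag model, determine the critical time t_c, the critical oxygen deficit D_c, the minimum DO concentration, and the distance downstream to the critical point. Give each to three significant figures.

t_c ≈ 1.00 d; D_c ≈ 5.59 mg/L; min DO ≈ 3.38 mg/L; x_c ≈ 89.2 km

With k_2/k_1 = 6.623 and 1 − D₀(k_2−k_1)/(k_1 L₀) = 0.8424,
t_c = ln(6.623 × 0.8424) / (2.02 − 0.305) = ln(5.579) / 1.715 = 1.719/1.715 = 1.002 d.
L(t_c) = L₀ e^(−k_1 t_c) = 50.3 × 0.7366 = 37.05 mg/L, and at the critical point k_2 D_c = k_1 L, so D_c = (0.305/2.02) × 37.05 = 5.594 mg/L.
Minimum DO = C_s − D_c = 8.97 − 5.594 = 3.376 mg/L.
x_c = v t_c = 1.03 m/s × 1.002 d × 86400 s/d = 89200 m ≈ 89.2 km.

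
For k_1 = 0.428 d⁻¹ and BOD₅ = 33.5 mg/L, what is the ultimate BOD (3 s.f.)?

BOD₅ = L₀(1 − e^(−5k_1)) ⇒ L₀ = BOD₅ / (1 − e^(−5×0.428))
= 33.5 / (1 − 0.1177) = 33.5 / 0.8823 = 37.97 mg/L.

L₀ ≈ 38.0 mg/L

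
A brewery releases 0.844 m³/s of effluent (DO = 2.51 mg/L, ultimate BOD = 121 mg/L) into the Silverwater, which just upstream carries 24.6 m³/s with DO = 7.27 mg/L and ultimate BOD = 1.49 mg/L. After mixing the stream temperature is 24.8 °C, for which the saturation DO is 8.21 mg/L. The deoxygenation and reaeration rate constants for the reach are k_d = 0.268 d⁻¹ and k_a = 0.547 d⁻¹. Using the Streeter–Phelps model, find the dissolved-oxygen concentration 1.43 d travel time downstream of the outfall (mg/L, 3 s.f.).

DO ≈ 6.53 mg/L

Mixed DO = (24.6×7.27 + 0.844×2.51)/(24.6+0.844) = 181.0/25.44 = 7.112 mg/L.
Mixed L₀ = (24.6×1.49 + 0.844×121)/(25.44) = 138.8/25.44 = 5.454 mg/L.
Initial deficit D₀ = C_s − DO₀ = 8.21 − 7.112 = 1.098 mg/L.
D(1.43) = [0.268×5.454/(0.547−0.268)](e^(−0.268×1.43) − e^(−0.547×1.43)) + 1.098 e^(−0.547×1.43)
= 5.239 × (0.6816 − 0.4574) + 1.098 × 0.4574 = 1.677 mg/L.
DO = 8.21 − 1.677 = 6.533 mg/L.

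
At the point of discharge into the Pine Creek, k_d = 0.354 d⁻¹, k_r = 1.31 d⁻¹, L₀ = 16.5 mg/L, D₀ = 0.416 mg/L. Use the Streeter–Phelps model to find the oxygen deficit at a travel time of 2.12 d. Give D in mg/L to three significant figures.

D ≈ 2.53 mg/L

k_d L₀/(k_r−k_d) = 0.354×16.5/(1.31−0.354) = 5.841/0.9560 = 6.110 mg/L.
e^(−k_d t) = e^(−0.354×2.120) = 0.4721; e^(−k_r t) = e^(−1.31×2.120) = 0.06221.
D = 6.110 × (0.4721 − 0.06221) + 0.416 × 0.06221 = 2.505 + 0.02588 = 2.530 mg/L.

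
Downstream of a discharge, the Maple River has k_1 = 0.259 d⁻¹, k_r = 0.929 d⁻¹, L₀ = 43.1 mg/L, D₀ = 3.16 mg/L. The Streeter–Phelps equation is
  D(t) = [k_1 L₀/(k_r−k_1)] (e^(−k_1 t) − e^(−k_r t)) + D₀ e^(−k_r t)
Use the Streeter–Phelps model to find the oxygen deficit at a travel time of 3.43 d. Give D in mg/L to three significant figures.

k_1 L₀/(k_r−k_1) = 0.259×43.1/(0.929−0.259) = 11.16/0.6700 = 16.66 mg/L.
e^(−k_1 t) = e^(−0.259×3.430) = 0.4113; e^(−k_r t) = e^(−0.929×3.430) = 0.04132.
D = 16.66 × (0.4113 − 0.04132) + 3.16 × 0.04132 = 6.165 + 0.1306 = 6.295 mg/L.

D ≈ 6.30 mg/L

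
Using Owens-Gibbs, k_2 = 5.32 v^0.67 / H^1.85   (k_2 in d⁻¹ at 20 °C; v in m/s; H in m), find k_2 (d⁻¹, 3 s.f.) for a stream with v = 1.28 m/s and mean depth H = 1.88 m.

k_2 = 5.32 × 1.28^0.67 / 1.88^1.85 = 5.32 × 1.180 / 3.215 = 1.952 d⁻¹.

k_2 ≈ 1.95 d⁻¹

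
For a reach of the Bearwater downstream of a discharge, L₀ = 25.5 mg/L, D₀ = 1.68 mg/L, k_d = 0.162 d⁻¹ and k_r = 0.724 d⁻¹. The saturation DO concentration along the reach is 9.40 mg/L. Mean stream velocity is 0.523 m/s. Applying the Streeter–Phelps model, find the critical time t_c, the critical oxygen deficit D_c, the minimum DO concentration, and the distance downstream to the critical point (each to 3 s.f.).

At the critical point dD/dt = 0, so k_d L₀ e^(−k_d t) = k_r D. Substituting D(t) from the Streeter–Phelps equation and solving for t gives
t_c = ln[(k_r/k_d)(1 − D₀(k_r−k_d)/(k_d L₀))] / (k_r−k_d).
Here k_r−k_d = 0.5620 d⁻¹ and 1 − D₀(k_r−k_d)/(k_d L₀) = 1 − 1.68×0.5620/(0.162×25.5) = 0.7714, so
t_c = ln(4.469 × 0.7714) / 0.5620 = 1.238 / 0.5620 = 2.202 d.
D_c = (k_d/k_r) L₀ e^(−k_d t_c) = (0.162/0.724) × 25.5 × e^(−0.162×2.202) = 0.2238 × 25.5 × 0.6999 = 3.994 mg/L.
Minimum DO = C_s − D_c = 9.40 − 3.994 = 5.406 mg/L.
x_c = v t_c = 0.523 m/s × 2.202 d × 86400 s/d = 99520 m ≈ 99.5 km.

t_c ≈ 2.20 d; D_c ≈ 3.99 mg/L; min DO ≈ 5.41 mg/L; x_c ≈ 99.5 km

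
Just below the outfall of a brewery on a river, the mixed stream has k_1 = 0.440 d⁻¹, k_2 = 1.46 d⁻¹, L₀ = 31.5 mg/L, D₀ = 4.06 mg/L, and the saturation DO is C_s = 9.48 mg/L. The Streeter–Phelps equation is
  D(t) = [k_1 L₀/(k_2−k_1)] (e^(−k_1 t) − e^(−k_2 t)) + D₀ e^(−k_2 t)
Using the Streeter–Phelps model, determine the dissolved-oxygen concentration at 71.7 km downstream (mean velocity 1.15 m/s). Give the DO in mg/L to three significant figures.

Travel time t = x/v = 71.7 km / (1.15 m/s) = 71700 m / 1.15 m/s = 62350 s = 0.7216 d.
k_1 L₀/(k_2−k_1) = 0.440×31.5/(1.46−0.440) = 13.86/1.020 = 13.59 mg/L.
e^(−k_1 t) = e^(−0.440×0.7216) = 0.7280; e^(−k_2 t) = e^(−1.46×0.7216) = 0.3487.
D = 13.59 × (0.7280 − 0.3487) + 4.06 × 0.3487 = 5.154 + 1.416 = 6.569 mg/L.
DO = C_s − D = 9.48 − 6.569 = 2.911 mg/L.

DO ≈ 2.91 mg/L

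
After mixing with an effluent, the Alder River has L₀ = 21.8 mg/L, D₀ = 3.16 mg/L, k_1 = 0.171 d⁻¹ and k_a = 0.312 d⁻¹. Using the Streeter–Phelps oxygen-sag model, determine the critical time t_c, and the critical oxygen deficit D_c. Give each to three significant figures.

With k_a/k_1 = 1.825 and 1 − D₀(k_a−k_1)/(k_1 L₀) = 0.8805,
t_c = ln(1.825 × 0.8805) / (0.312 − 0.171) = ln(1.606) / 0.1410 = 0.4740/0.1410 = 3.362 d.
D_c = (k_1/k_a) L₀ e^(−k_1 t_c) = (0.171/0.312) × 21.8 × e^(−0.171×3.362) = 0.5481 × 21.8 × 0.5628 = 6.724 mg/L.

t_c ≈ 3.36 d; D_c ≈ 6.72 mg/L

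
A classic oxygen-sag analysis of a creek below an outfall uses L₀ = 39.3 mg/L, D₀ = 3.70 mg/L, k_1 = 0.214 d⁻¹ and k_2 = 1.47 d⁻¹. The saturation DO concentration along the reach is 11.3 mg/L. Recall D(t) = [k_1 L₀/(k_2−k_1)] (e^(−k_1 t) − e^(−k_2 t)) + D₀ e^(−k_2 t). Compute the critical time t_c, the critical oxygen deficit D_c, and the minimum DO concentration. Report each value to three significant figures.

t_c ≈ 0.894 d; D_c ≈ 4.73 mg/L; min DO ≈ 6.57 mg/L

At the critical point dD/dt = 0, so k_1 L₀ e^(−k_1 t) = k_2 D. Substituting D(t) from the Streeter–Phelps equation and solving for t gives
t_c = ln[(k_2/k_1)(1 − D₀(k_2−k_1)/(k_1 L₀))] / (k_2−k_1).
Here k_2−k_1 = 1.256 d⁻¹ and 1 − D₀(k_2−k_1)/(k_1 L₀) = 1 − 3.70×1.256/(0.214×39.3) = 0.4474, so
t_c = ln(6.869 × 0.4474) / 1.256 = 1.123 / 1.256 = 0.8940 d.
L(t_c) = L₀ e^(−k_1 t_c) = 39.3 × 0.8259 = 32.46 mg/L, and at the critical point k_2 D_c = k_1 L, so D_c = (0.214/1.47) × 32.46 = 4.725 mg/L.
Minimum DO = C_s − D_c = 11.3 − 4.725 = 6.575 mg/L.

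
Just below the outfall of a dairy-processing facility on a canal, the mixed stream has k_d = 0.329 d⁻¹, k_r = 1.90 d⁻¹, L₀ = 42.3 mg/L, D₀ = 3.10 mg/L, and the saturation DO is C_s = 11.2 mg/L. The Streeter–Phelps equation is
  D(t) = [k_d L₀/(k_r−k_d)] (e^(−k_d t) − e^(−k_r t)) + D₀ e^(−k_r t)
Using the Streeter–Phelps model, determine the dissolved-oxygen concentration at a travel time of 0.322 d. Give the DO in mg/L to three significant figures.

DO ≈ 6.36 mg/L

k_d L₀/(k_r−k_d) = 0.329×42.3/(1.90−0.329) = 13.92/1.571 = 8.858 mg/L.
e^(−k_d t) = e^(−0.329×0.3220) = 0.8995; e^(−k_r t) = e^(−1.90×0.3220) = 0.5424.
D = 8.858 × (0.8995 − 0.5424) + 3.10 × 0.5424 = 3.163 + 1.681 = 4.845 mg/L.
DO = C_s − D = 11.2 − 4.845 = 6.355 mg/L.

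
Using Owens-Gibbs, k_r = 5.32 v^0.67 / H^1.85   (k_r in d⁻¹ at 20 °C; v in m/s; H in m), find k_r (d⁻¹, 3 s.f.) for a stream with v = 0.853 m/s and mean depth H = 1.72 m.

k_r ≈ 1.75 d⁻¹

k_r = 5.32 × 0.853^0.67 / 1.72^1.85 = 5.32 × 0.8990 / 2.727 = 1.754 d⁻¹.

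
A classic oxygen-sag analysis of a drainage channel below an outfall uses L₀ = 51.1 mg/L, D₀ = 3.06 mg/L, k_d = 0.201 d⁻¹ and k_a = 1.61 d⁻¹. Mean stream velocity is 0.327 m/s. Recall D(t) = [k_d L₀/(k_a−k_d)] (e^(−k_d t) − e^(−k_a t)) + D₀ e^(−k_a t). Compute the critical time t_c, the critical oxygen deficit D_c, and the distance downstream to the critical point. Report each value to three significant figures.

t_c = [1/(k_a−k_d)] ln[(k_a/k_d)(1 − D₀(k_a−k_d)/(k_d L₀))]
= [1/(1.61−0.201)] ln[(1.61/0.201)(1 − 3.06×1.409/(0.201×51.1))]
= (1/1.409) ln[8.010 × 0.5802] = 0.7097 × ln(4.648) = 0.7097 × 1.536 = 1.090 d.
L(t_c) = L₀ e^(−k_d t_c) = 51.1 × 0.8032 = 41.04 mg/L, and at the critical point k_a D_c = k_d L, so D_c = (0.201/1.61) × 41.04 = 5.124 mg/L.
x_c = v t_c = 0.327 m/s × 1.090 d × 86400 s/d = 30810 m ≈ 30.8 km.

t_c ≈ 1.09 d; D_c ≈ 5.12 mg/L; x_c ≈ 30.8 km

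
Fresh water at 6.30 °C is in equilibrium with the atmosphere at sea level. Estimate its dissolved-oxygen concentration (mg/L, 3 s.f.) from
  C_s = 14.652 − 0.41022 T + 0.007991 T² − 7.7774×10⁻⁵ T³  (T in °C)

C_s = 14.652 − 0.41022×6.30 + 0.007991×6.30² − 7.7774×10⁻⁵×6.30³ = 12.37 mg/L.

C_s ≈ 12.4 mg/L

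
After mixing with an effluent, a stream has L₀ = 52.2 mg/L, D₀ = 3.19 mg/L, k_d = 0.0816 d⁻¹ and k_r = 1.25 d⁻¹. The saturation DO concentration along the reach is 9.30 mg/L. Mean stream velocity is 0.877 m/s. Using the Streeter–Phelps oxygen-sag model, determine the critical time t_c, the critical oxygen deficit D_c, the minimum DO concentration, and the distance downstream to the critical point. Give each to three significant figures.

t_c ≈ 0.556 d; D_c ≈ 3.26 mg/L; min DO ≈ 6.04 mg/L; x_c ≈ 42.1 km

With k_r/k_d = 15.32 and 1 − D₀(k_r−k_d)/(k_d L₀) = 0.1250,
t_c = ln(15.32 × 0.1250) / (1.25 − 0.0816) = ln(1.914) / 1.168 = 0.6494/1.168 = 0.5558 d.
D_c = (k_d/k_r) L₀ e^(−k_d t_c) = (0.0816/1.25) × 52.2 × e^(−0.0816×0.5558) = 0.06528 × 52.2 × 0.9557 = 3.257 mg/L.
Minimum DO = C_s − D_c = 9.30 − 3.257 = 6.043 mg/L.
x_c = v t_c = 0.877 m/s × 0.5558 d × 86400 s/d = 42120 m ≈ 42.1 km.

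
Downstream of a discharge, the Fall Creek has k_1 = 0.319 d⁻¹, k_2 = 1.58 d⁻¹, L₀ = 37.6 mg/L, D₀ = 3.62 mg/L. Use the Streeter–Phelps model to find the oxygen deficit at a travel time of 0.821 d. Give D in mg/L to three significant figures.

D ≈ 5.71 mg/L

k_1 L₀/(k_2−k_1) = 0.319×37.6/(1.58−0.319) = 11.99/1.261 = 9.512 mg/L.
e^(−k_1 t) = e^(−0.319×0.8210) = 0.7696; e^(−k_2 t) = e^(−1.58×0.8210) = 0.2733.
D = 9.512 × (0.7696 − 0.2733) + 3.62 × 0.2733 = 4.721 + 0.9894 = 5.710 mg/L.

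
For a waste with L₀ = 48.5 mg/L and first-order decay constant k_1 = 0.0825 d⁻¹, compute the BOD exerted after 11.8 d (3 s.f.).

y ≈ 30.2 mg/L

y_t = L₀(1 − e^(−k_1 t)) = 48.5 × (1 − e^(−0.0825×11.8))
= 48.5 × (1 − 0.3778) = 48.5 × 0.6222 = 30.18 mg/L.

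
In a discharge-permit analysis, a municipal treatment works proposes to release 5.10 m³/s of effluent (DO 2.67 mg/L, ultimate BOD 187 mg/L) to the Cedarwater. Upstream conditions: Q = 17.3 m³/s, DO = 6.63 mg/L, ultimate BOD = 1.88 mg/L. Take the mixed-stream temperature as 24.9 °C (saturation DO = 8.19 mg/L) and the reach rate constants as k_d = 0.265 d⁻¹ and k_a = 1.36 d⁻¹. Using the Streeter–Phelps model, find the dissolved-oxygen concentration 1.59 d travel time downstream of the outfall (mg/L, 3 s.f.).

DO ≈ 2.14 mg/L

Mixed DO = (17.3×6.63 + 5.10×2.67)/(17.3+5.10) = 128.3/22.40 = 5.728 mg/L.
Mixed L₀ = (17.3×1.88 + 5.10×187)/(22.40) = 986.2/22.40 = 44.03 mg/L.
Initial deficit D₀ = C_s − DO₀ = 8.19 − 5.728 = 2.462 mg/L.
D(1.59) = [0.265×44.03/(1.36−0.265)](e^(−0.265×1.59) − e^(−1.36×1.59)) + 2.462 e^(−1.36×1.59)
= 10.66 × (0.6562 − 0.1150) + 2.462 × 0.1150 = 6.049 mg/L.
DO = 8.19 − 6.049 = 2.141 mg/L.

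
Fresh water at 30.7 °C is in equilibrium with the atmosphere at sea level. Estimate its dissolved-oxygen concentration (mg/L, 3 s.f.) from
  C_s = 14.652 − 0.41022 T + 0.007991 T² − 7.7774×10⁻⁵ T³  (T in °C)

C_s = 14.652 − 0.41022×30.7 + 0.007991×30.7² − 7.7774×10⁻⁵×30.7³ = 7.339 mg/L.

C_s ≈ 7.34 mg/L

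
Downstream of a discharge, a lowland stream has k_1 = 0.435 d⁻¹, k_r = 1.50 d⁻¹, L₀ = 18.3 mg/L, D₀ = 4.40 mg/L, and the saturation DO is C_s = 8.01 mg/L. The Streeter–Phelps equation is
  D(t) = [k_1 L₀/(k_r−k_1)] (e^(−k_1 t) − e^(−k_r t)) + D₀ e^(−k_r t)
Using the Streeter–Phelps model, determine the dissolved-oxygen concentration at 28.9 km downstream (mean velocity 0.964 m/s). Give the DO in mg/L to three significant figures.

Travel time t = x/v = 28.9 km / (0.964 m/s) = 28900 m / 0.964 m/s = 29980 s = 0.3470 d.
k_1 L₀/(k_r−k_1) = 0.435×18.3/(1.50−0.435) = 7.961/1.065 = 7.475 mg/L.
e^(−k_1 t) = e^(−0.435×0.3470) = 0.8599; e^(−k_r t) = e^(−1.50×0.3470) = 0.5942.
D = 7.475 × (0.8599 − 0.5942) + 4.40 × 0.5942 = 1.986 + 2.615 = 4.600 mg/L.
DO = C_s − D = 8.01 − 4.600 = 3.410 mg/L.

DO ≈ 3.41 mg/L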